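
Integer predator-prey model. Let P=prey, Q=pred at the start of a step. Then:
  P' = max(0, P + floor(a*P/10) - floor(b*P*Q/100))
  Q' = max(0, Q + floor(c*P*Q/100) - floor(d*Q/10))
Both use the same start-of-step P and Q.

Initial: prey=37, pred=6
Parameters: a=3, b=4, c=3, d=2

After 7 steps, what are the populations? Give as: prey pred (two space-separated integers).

Step 1: prey: 37+11-8=40; pred: 6+6-1=11
Step 2: prey: 40+12-17=35; pred: 11+13-2=22
Step 3: prey: 35+10-30=15; pred: 22+23-4=41
Step 4: prey: 15+4-24=0; pred: 41+18-8=51
Step 5: prey: 0+0-0=0; pred: 51+0-10=41
Step 6: prey: 0+0-0=0; pred: 41+0-8=33
Step 7: prey: 0+0-0=0; pred: 33+0-6=27

Answer: 0 27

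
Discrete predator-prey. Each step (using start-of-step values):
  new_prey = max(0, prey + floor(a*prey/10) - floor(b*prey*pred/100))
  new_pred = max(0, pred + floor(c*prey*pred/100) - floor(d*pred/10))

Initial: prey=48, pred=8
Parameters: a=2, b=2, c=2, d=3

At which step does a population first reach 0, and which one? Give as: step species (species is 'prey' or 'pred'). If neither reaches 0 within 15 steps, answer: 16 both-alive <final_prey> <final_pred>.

Answer: 6 prey

Derivation:
Step 1: prey: 48+9-7=50; pred: 8+7-2=13
Step 2: prey: 50+10-13=47; pred: 13+13-3=23
Step 3: prey: 47+9-21=35; pred: 23+21-6=38
Step 4: prey: 35+7-26=16; pred: 38+26-11=53
Step 5: prey: 16+3-16=3; pred: 53+16-15=54
Step 6: prey: 3+0-3=0; pred: 54+3-16=41
First extinction: prey at step 6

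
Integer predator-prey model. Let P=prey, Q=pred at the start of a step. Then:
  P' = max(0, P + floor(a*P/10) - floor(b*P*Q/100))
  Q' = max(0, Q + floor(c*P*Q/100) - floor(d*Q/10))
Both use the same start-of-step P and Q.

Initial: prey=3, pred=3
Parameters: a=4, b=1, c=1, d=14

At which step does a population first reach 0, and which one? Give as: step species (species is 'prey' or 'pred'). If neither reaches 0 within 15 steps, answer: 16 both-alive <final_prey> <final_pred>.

Step 1: prey: 3+1-0=4; pred: 3+0-4=0
First extinction: pred at step 1

Answer: 1 pred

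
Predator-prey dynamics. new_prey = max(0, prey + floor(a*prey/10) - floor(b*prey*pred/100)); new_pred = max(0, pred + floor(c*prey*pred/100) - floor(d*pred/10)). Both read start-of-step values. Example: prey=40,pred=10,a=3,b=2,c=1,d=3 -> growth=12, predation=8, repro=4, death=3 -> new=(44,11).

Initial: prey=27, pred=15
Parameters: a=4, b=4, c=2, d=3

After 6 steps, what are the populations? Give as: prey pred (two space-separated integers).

Step 1: prey: 27+10-16=21; pred: 15+8-4=19
Step 2: prey: 21+8-15=14; pred: 19+7-5=21
Step 3: prey: 14+5-11=8; pred: 21+5-6=20
Step 4: prey: 8+3-6=5; pred: 20+3-6=17
Step 5: prey: 5+2-3=4; pred: 17+1-5=13
Step 6: prey: 4+1-2=3; pred: 13+1-3=11

Answer: 3 11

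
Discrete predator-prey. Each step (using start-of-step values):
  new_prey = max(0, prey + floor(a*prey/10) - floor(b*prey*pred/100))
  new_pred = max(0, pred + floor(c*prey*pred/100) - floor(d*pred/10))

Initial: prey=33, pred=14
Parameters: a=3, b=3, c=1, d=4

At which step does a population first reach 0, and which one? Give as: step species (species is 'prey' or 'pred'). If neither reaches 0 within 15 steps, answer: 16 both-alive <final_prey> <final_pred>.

Step 1: prey: 33+9-13=29; pred: 14+4-5=13
Step 2: prey: 29+8-11=26; pred: 13+3-5=11
Step 3: prey: 26+7-8=25; pred: 11+2-4=9
Step 4: prey: 25+7-6=26; pred: 9+2-3=8
Step 5: prey: 26+7-6=27; pred: 8+2-3=7
Step 6: prey: 27+8-5=30; pred: 7+1-2=6
Step 7: prey: 30+9-5=34; pred: 6+1-2=5
Step 8: prey: 34+10-5=39; pred: 5+1-2=4
Step 9: prey: 39+11-4=46; pred: 4+1-1=4
Step 10: prey: 46+13-5=54; pred: 4+1-1=4
Step 11: prey: 54+16-6=64; pred: 4+2-1=5
Step 12: prey: 64+19-9=74; pred: 5+3-2=6
Step 13: prey: 74+22-13=83; pred: 6+4-2=8
Step 14: prey: 83+24-19=88; pred: 8+6-3=11
Step 15: prey: 88+26-29=85; pred: 11+9-4=16
No extinction within 15 steps

Answer: 16 both-alive 85 16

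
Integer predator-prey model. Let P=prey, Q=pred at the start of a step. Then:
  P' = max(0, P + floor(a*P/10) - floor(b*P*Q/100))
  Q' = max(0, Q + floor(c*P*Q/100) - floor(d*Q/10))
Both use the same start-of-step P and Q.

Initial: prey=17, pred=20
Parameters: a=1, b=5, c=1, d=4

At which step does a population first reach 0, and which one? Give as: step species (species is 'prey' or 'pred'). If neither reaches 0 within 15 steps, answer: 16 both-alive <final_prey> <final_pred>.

Step 1: prey: 17+1-17=1; pred: 20+3-8=15
Step 2: prey: 1+0-0=1; pred: 15+0-6=9
Step 3: prey: 1+0-0=1; pred: 9+0-3=6
Step 4: prey: 1+0-0=1; pred: 6+0-2=4
Step 5: prey: 1+0-0=1; pred: 4+0-1=3
Step 6: prey: 1+0-0=1; pred: 3+0-1=2
Step 7: prey: 1+0-0=1; pred: 2+0-0=2
Steps 8-15: state stable at prey=1, pred=2 (no change)
No extinction within 15 steps

Answer: 16 both-alive 1 2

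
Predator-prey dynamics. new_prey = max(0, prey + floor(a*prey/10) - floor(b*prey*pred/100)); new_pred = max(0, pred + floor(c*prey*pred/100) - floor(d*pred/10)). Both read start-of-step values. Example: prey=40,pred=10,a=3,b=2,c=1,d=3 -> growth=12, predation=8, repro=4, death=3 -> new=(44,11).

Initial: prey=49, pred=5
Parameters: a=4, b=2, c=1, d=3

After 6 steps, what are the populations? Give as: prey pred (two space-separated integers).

Step 1: prey: 49+19-4=64; pred: 5+2-1=6
Step 2: prey: 64+25-7=82; pred: 6+3-1=8
Step 3: prey: 82+32-13=101; pred: 8+6-2=12
Step 4: prey: 101+40-24=117; pred: 12+12-3=21
Step 5: prey: 117+46-49=114; pred: 21+24-6=39
Step 6: prey: 114+45-88=71; pred: 39+44-11=72

Answer: 71 72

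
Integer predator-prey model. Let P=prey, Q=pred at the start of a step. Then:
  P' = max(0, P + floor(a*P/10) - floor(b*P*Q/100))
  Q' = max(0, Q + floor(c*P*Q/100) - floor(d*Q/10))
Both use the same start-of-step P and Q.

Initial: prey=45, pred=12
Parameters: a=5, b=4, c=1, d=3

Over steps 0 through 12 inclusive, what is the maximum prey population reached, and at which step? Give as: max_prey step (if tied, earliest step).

Answer: 46 1

Derivation:
Step 1: prey: 45+22-21=46; pred: 12+5-3=14
Step 2: prey: 46+23-25=44; pred: 14+6-4=16
Step 3: prey: 44+22-28=38; pred: 16+7-4=19
Step 4: prey: 38+19-28=29; pred: 19+7-5=21
Step 5: prey: 29+14-24=19; pred: 21+6-6=21
Step 6: prey: 19+9-15=13; pred: 21+3-6=18
Step 7: prey: 13+6-9=10; pred: 18+2-5=15
Step 8: prey: 10+5-6=9; pred: 15+1-4=12
Step 9: prey: 9+4-4=9; pred: 12+1-3=10
Step 10: prey: 9+4-3=10; pred: 10+0-3=7
Step 11: prey: 10+5-2=13; pred: 7+0-2=5
Step 12: prey: 13+6-2=17; pred: 5+0-1=4
Max prey = 46 at step 1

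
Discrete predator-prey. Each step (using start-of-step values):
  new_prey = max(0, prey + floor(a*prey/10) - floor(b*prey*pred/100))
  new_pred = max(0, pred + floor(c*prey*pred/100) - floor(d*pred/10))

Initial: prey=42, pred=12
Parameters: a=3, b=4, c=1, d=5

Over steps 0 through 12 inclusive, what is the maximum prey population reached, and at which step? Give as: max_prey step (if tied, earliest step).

Answer: 93 12

Derivation:
Step 1: prey: 42+12-20=34; pred: 12+5-6=11
Step 2: prey: 34+10-14=30; pred: 11+3-5=9
Step 3: prey: 30+9-10=29; pred: 9+2-4=7
Step 4: prey: 29+8-8=29; pred: 7+2-3=6
Step 5: prey: 29+8-6=31; pred: 6+1-3=4
Step 6: prey: 31+9-4=36; pred: 4+1-2=3
Step 7: prey: 36+10-4=42; pred: 3+1-1=3
Step 8: prey: 42+12-5=49; pred: 3+1-1=3
Step 9: prey: 49+14-5=58; pred: 3+1-1=3
Step 10: prey: 58+17-6=69; pred: 3+1-1=3
Step 11: prey: 69+20-8=81; pred: 3+2-1=4
Step 12: prey: 81+24-12=93; pred: 4+3-2=5
Max prey = 93 at step 12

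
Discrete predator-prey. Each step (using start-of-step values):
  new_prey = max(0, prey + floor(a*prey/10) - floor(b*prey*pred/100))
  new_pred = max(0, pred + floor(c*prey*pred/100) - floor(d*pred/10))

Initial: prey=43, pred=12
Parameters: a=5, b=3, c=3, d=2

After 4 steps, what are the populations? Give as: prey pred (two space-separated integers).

Step 1: prey: 43+21-15=49; pred: 12+15-2=25
Step 2: prey: 49+24-36=37; pred: 25+36-5=56
Step 3: prey: 37+18-62=0; pred: 56+62-11=107
Step 4: prey: 0+0-0=0; pred: 107+0-21=86

Answer: 0 86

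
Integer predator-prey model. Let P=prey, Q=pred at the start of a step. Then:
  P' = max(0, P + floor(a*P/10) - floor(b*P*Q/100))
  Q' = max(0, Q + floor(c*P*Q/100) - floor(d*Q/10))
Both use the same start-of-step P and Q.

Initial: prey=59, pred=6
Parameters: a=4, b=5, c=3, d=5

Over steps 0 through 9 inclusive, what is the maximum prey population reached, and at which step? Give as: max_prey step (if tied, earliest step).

Answer: 65 1

Derivation:
Step 1: prey: 59+23-17=65; pred: 6+10-3=13
Step 2: prey: 65+26-42=49; pred: 13+25-6=32
Step 3: prey: 49+19-78=0; pred: 32+47-16=63
Step 4: prey: 0+0-0=0; pred: 63+0-31=32
Step 5: prey: 0+0-0=0; pred: 32+0-16=16
Step 6: prey: 0+0-0=0; pred: 16+0-8=8
Step 7: prey: 0+0-0=0; pred: 8+0-4=4
Step 8: prey: 0+0-0=0; pred: 4+0-2=2
Step 9: prey: 0+0-0=0; pred: 2+0-1=1
Max prey = 65 at step 1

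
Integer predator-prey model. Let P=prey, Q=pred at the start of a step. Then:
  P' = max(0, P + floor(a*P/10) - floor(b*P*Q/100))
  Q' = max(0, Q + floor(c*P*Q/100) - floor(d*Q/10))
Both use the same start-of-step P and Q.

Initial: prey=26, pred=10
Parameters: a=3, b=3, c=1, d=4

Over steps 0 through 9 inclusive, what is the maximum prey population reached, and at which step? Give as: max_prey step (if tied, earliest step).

Answer: 74 9

Derivation:
Step 1: prey: 26+7-7=26; pred: 10+2-4=8
Step 2: prey: 26+7-6=27; pred: 8+2-3=7
Step 3: prey: 27+8-5=30; pred: 7+1-2=6
Step 4: prey: 30+9-5=34; pred: 6+1-2=5
Step 5: prey: 34+10-5=39; pred: 5+1-2=4
Step 6: prey: 39+11-4=46; pred: 4+1-1=4
Step 7: prey: 46+13-5=54; pred: 4+1-1=4
Step 8: prey: 54+16-6=64; pred: 4+2-1=5
Step 9: prey: 64+19-9=74; pred: 5+3-2=6
Max prey = 74 at step 9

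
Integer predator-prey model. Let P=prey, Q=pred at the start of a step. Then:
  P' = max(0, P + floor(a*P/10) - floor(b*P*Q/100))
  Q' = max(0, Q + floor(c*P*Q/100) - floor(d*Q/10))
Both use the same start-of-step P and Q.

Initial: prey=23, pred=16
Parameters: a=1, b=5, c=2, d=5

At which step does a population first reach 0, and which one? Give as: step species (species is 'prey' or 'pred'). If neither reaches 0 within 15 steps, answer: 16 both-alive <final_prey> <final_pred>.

Step 1: prey: 23+2-18=7; pred: 16+7-8=15
Step 2: prey: 7+0-5=2; pred: 15+2-7=10
Step 3: prey: 2+0-1=1; pred: 10+0-5=5
Step 4: prey: 1+0-0=1; pred: 5+0-2=3
Step 5: prey: 1+0-0=1; pred: 3+0-1=2
Step 6: prey: 1+0-0=1; pred: 2+0-1=1
Step 7: prey: 1+0-0=1; pred: 1+0-0=1
Steps 8-15: state stable at prey=1, pred=1 (no change)
No extinction within 15 steps

Answer: 16 both-alive 1 1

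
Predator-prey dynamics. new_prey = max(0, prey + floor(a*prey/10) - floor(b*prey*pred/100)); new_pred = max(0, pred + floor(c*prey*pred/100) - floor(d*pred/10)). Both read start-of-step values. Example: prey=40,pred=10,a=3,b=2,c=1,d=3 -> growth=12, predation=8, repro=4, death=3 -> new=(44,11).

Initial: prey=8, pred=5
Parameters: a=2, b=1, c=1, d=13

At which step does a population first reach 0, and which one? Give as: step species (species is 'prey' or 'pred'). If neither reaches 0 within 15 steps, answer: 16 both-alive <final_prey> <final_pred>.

Answer: 1 pred

Derivation:
Step 1: prey: 8+1-0=9; pred: 5+0-6=0
First extinction: pred at step 1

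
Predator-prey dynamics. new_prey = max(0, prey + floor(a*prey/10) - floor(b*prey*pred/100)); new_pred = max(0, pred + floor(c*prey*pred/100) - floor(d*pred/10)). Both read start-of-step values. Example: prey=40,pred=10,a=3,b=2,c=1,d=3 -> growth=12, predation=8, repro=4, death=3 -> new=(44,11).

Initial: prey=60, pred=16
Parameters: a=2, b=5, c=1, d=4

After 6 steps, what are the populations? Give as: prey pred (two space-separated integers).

Answer: 2 3

Derivation:
Step 1: prey: 60+12-48=24; pred: 16+9-6=19
Step 2: prey: 24+4-22=6; pred: 19+4-7=16
Step 3: prey: 6+1-4=3; pred: 16+0-6=10
Step 4: prey: 3+0-1=2; pred: 10+0-4=6
Step 5: prey: 2+0-0=2; pred: 6+0-2=4
Step 6: prey: 2+0-0=2; pred: 4+0-1=3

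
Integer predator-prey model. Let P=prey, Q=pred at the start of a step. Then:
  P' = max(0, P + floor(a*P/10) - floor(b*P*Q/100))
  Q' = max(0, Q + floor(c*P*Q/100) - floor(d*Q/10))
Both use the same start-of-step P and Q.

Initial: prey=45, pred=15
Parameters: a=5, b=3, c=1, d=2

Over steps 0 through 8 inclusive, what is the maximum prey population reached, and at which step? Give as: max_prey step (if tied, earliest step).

Step 1: prey: 45+22-20=47; pred: 15+6-3=18
Step 2: prey: 47+23-25=45; pred: 18+8-3=23
Step 3: prey: 45+22-31=36; pred: 23+10-4=29
Step 4: prey: 36+18-31=23; pred: 29+10-5=34
Step 5: prey: 23+11-23=11; pred: 34+7-6=35
Step 6: prey: 11+5-11=5; pred: 35+3-7=31
Step 7: prey: 5+2-4=3; pred: 31+1-6=26
Step 8: prey: 3+1-2=2; pred: 26+0-5=21
Max prey = 47 at step 1

Answer: 47 1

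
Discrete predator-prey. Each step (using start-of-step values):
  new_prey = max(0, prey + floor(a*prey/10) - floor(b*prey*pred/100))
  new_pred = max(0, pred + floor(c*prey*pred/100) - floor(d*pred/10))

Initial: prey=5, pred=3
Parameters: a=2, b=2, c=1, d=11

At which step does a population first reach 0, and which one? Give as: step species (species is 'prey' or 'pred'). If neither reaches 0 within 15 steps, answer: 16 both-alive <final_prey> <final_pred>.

Step 1: prey: 5+1-0=6; pred: 3+0-3=0
First extinction: pred at step 1

Answer: 1 pred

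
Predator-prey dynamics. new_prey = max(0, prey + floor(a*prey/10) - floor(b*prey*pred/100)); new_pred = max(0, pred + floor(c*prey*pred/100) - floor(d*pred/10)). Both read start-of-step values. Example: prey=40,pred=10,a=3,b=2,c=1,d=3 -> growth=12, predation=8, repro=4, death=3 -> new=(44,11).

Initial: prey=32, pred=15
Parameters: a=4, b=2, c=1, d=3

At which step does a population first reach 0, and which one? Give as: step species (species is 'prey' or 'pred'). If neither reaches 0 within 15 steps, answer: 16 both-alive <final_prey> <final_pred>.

Answer: 16 both-alive 17 14

Derivation:
Step 1: prey: 32+12-9=35; pred: 15+4-4=15
Step 2: prey: 35+14-10=39; pred: 15+5-4=16
Step 3: prey: 39+15-12=42; pred: 16+6-4=18
Step 4: prey: 42+16-15=43; pred: 18+7-5=20
Step 5: prey: 43+17-17=43; pred: 20+8-6=22
Step 6: prey: 43+17-18=42; pred: 22+9-6=25
Step 7: prey: 42+16-21=37; pred: 25+10-7=28
Step 8: prey: 37+14-20=31; pred: 28+10-8=30
Step 9: prey: 31+12-18=25; pred: 30+9-9=30
Step 10: prey: 25+10-15=20; pred: 30+7-9=28
Step 11: prey: 20+8-11=17; pred: 28+5-8=25
Step 12: prey: 17+6-8=15; pred: 25+4-7=22
Step 13: prey: 15+6-6=15; pred: 22+3-6=19
Step 14: prey: 15+6-5=16; pred: 19+2-5=16
Step 15: prey: 16+6-5=17; pred: 16+2-4=14
No extinction within 15 steps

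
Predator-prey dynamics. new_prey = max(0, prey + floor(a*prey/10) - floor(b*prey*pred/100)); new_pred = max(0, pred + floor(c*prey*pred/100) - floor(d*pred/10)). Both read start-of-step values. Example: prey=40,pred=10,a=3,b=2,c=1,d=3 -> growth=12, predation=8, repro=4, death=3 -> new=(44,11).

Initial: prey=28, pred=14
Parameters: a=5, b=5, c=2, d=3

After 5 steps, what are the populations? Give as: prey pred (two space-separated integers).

Step 1: prey: 28+14-19=23; pred: 14+7-4=17
Step 2: prey: 23+11-19=15; pred: 17+7-5=19
Step 3: prey: 15+7-14=8; pred: 19+5-5=19
Step 4: prey: 8+4-7=5; pred: 19+3-5=17
Step 5: prey: 5+2-4=3; pred: 17+1-5=13

Answer: 3 13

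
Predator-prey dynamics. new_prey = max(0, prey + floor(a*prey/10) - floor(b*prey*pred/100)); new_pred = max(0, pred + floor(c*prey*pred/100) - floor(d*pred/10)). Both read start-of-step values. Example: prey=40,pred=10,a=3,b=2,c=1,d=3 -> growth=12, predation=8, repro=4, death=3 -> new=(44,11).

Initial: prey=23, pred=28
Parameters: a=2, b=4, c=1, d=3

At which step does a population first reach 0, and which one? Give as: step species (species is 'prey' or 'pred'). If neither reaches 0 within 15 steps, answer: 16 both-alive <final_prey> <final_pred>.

Answer: 2 prey

Derivation:
Step 1: prey: 23+4-25=2; pred: 28+6-8=26
Step 2: prey: 2+0-2=0; pred: 26+0-7=19
First extinction: prey at step 2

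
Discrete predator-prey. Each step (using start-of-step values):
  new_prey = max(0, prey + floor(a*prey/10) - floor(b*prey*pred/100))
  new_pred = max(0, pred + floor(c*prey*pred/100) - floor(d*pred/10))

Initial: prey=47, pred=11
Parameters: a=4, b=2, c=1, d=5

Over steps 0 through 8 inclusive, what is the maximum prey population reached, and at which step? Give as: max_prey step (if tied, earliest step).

Step 1: prey: 47+18-10=55; pred: 11+5-5=11
Step 2: prey: 55+22-12=65; pred: 11+6-5=12
Step 3: prey: 65+26-15=76; pred: 12+7-6=13
Step 4: prey: 76+30-19=87; pred: 13+9-6=16
Step 5: prey: 87+34-27=94; pred: 16+13-8=21
Step 6: prey: 94+37-39=92; pred: 21+19-10=30
Step 7: prey: 92+36-55=73; pred: 30+27-15=42
Step 8: prey: 73+29-61=41; pred: 42+30-21=51
Max prey = 94 at step 5

Answer: 94 5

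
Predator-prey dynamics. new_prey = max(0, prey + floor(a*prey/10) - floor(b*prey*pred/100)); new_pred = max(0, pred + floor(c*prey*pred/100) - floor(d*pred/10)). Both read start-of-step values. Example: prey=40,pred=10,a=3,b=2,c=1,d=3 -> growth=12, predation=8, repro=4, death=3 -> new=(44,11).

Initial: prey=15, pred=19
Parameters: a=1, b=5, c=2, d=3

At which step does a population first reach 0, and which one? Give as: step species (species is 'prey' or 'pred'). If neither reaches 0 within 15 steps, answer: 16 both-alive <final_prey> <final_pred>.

Step 1: prey: 15+1-14=2; pred: 19+5-5=19
Step 2: prey: 2+0-1=1; pred: 19+0-5=14
Step 3: prey: 1+0-0=1; pred: 14+0-4=10
Step 4: prey: 1+0-0=1; pred: 10+0-3=7
Step 5: prey: 1+0-0=1; pred: 7+0-2=5
Step 6: prey: 1+0-0=1; pred: 5+0-1=4
Step 7: prey: 1+0-0=1; pred: 4+0-1=3
Step 8: prey: 1+0-0=1; pred: 3+0-0=3
Steps 9-15: state stable at prey=1, pred=3 (no change)
No extinction within 15 steps

Answer: 16 both-alive 1 3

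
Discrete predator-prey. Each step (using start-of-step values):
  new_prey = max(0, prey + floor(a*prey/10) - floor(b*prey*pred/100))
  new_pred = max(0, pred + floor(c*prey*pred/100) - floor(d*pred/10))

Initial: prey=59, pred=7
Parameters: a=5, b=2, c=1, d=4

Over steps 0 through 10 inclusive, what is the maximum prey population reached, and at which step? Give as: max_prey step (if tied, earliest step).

Answer: 143 4

Derivation:
Step 1: prey: 59+29-8=80; pred: 7+4-2=9
Step 2: prey: 80+40-14=106; pred: 9+7-3=13
Step 3: prey: 106+53-27=132; pred: 13+13-5=21
Step 4: prey: 132+66-55=143; pred: 21+27-8=40
Step 5: prey: 143+71-114=100; pred: 40+57-16=81
Step 6: prey: 100+50-162=0; pred: 81+81-32=130
Step 7: prey: 0+0-0=0; pred: 130+0-52=78
Step 8: prey: 0+0-0=0; pred: 78+0-31=47
Step 9: prey: 0+0-0=0; pred: 47+0-18=29
Step 10: prey: 0+0-0=0; pred: 29+0-11=18
Max prey = 143 at step 4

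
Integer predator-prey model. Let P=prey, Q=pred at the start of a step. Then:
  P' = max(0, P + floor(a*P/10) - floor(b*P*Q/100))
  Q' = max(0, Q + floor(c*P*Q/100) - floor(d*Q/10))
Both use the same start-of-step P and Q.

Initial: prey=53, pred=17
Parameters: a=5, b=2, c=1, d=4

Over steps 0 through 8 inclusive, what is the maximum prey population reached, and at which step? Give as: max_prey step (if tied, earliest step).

Answer: 68 3

Derivation:
Step 1: prey: 53+26-18=61; pred: 17+9-6=20
Step 2: prey: 61+30-24=67; pred: 20+12-8=24
Step 3: prey: 67+33-32=68; pred: 24+16-9=31
Step 4: prey: 68+34-42=60; pred: 31+21-12=40
Step 5: prey: 60+30-48=42; pred: 40+24-16=48
Step 6: prey: 42+21-40=23; pred: 48+20-19=49
Step 7: prey: 23+11-22=12; pred: 49+11-19=41
Step 8: prey: 12+6-9=9; pred: 41+4-16=29
Max prey = 68 at step 3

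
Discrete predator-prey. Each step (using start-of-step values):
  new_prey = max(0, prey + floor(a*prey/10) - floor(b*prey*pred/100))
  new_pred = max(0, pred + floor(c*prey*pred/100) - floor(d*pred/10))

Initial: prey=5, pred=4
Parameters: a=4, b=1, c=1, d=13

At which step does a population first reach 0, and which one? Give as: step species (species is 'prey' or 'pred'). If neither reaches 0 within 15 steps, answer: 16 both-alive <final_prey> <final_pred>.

Step 1: prey: 5+2-0=7; pred: 4+0-5=0
First extinction: pred at step 1

Answer: 1 pred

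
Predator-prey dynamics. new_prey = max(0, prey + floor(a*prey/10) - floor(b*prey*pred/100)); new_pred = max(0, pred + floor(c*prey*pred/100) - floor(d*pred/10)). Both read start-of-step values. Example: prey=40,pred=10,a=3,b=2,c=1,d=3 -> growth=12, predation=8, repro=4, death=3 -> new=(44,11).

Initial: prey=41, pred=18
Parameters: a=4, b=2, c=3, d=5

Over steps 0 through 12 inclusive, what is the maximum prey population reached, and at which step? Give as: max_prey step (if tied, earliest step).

Answer: 43 1

Derivation:
Step 1: prey: 41+16-14=43; pred: 18+22-9=31
Step 2: prey: 43+17-26=34; pred: 31+39-15=55
Step 3: prey: 34+13-37=10; pred: 55+56-27=84
Step 4: prey: 10+4-16=0; pred: 84+25-42=67
Step 5: prey: 0+0-0=0; pred: 67+0-33=34
Step 6: prey: 0+0-0=0; pred: 34+0-17=17
Step 7: prey: 0+0-0=0; pred: 17+0-8=9
Step 8: prey: 0+0-0=0; pred: 9+0-4=5
Step 9: prey: 0+0-0=0; pred: 5+0-2=3
Step 10: prey: 0+0-0=0; pred: 3+0-1=2
Step 11: prey: 0+0-0=0; pred: 2+0-1=1
Step 12: prey: 0+0-0=0; pred: 1+0-0=1
Max prey = 43 at step 1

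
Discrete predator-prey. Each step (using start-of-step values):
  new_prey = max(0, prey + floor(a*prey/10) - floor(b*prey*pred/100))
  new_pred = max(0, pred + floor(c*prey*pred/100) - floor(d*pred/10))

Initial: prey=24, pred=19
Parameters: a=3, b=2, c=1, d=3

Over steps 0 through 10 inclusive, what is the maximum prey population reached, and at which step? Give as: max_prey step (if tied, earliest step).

Answer: 35 10

Derivation:
Step 1: prey: 24+7-9=22; pred: 19+4-5=18
Step 2: prey: 22+6-7=21; pred: 18+3-5=16
Step 3: prey: 21+6-6=21; pred: 16+3-4=15
Step 4: prey: 21+6-6=21; pred: 15+3-4=14
Step 5: prey: 21+6-5=22; pred: 14+2-4=12
Step 6: prey: 22+6-5=23; pred: 12+2-3=11
Step 7: prey: 23+6-5=24; pred: 11+2-3=10
Step 8: prey: 24+7-4=27; pred: 10+2-3=9
Step 9: prey: 27+8-4=31; pred: 9+2-2=9
Step 10: prey: 31+9-5=35; pred: 9+2-2=9
Max prey = 35 at step 10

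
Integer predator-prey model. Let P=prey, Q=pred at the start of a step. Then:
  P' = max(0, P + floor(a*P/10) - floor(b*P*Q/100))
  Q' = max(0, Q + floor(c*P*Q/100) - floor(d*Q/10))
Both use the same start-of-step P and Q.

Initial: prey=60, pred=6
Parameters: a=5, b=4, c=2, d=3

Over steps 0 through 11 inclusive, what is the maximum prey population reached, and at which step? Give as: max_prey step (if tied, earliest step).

Step 1: prey: 60+30-14=76; pred: 6+7-1=12
Step 2: prey: 76+38-36=78; pred: 12+18-3=27
Step 3: prey: 78+39-84=33; pred: 27+42-8=61
Step 4: prey: 33+16-80=0; pred: 61+40-18=83
Step 5: prey: 0+0-0=0; pred: 83+0-24=59
Step 6: prey: 0+0-0=0; pred: 59+0-17=42
Step 7: prey: 0+0-0=0; pred: 42+0-12=30
Step 8: prey: 0+0-0=0; pred: 30+0-9=21
Step 9: prey: 0+0-0=0; pred: 21+0-6=15
Step 10: prey: 0+0-0=0; pred: 15+0-4=11
Step 11: prey: 0+0-0=0; pred: 11+0-3=8
Max prey = 78 at step 2

Answer: 78 2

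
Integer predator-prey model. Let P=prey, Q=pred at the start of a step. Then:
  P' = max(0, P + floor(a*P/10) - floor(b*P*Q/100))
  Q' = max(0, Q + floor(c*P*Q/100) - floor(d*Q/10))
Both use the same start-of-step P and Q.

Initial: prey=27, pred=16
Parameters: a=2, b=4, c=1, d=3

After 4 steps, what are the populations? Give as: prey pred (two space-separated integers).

Step 1: prey: 27+5-17=15; pred: 16+4-4=16
Step 2: prey: 15+3-9=9; pred: 16+2-4=14
Step 3: prey: 9+1-5=5; pred: 14+1-4=11
Step 4: prey: 5+1-2=4; pred: 11+0-3=8

Answer: 4 8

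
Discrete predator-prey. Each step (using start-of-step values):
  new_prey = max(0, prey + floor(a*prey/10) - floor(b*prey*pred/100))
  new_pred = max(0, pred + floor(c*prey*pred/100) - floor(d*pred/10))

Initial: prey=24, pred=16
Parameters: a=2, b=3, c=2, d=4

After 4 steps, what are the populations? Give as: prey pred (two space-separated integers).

Answer: 7 10

Derivation:
Step 1: prey: 24+4-11=17; pred: 16+7-6=17
Step 2: prey: 17+3-8=12; pred: 17+5-6=16
Step 3: prey: 12+2-5=9; pred: 16+3-6=13
Step 4: prey: 9+1-3=7; pred: 13+2-5=10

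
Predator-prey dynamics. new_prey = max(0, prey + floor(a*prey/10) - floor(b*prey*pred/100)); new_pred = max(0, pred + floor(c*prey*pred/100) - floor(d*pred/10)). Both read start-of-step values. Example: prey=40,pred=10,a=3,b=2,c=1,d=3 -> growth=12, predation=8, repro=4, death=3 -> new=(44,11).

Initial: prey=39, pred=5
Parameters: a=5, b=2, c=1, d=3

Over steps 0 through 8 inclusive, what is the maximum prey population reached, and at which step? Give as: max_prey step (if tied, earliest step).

Answer: 166 5

Derivation:
Step 1: prey: 39+19-3=55; pred: 5+1-1=5
Step 2: prey: 55+27-5=77; pred: 5+2-1=6
Step 3: prey: 77+38-9=106; pred: 6+4-1=9
Step 4: prey: 106+53-19=140; pred: 9+9-2=16
Step 5: prey: 140+70-44=166; pred: 16+22-4=34
Step 6: prey: 166+83-112=137; pred: 34+56-10=80
Step 7: prey: 137+68-219=0; pred: 80+109-24=165
Step 8: prey: 0+0-0=0; pred: 165+0-49=116
Max prey = 166 at step 5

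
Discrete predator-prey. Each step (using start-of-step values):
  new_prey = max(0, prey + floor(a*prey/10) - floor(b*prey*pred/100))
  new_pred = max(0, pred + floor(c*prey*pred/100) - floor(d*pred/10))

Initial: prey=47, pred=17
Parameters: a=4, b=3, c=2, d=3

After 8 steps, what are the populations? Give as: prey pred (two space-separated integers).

Answer: 0 10

Derivation:
Step 1: prey: 47+18-23=42; pred: 17+15-5=27
Step 2: prey: 42+16-34=24; pred: 27+22-8=41
Step 3: prey: 24+9-29=4; pred: 41+19-12=48
Step 4: prey: 4+1-5=0; pred: 48+3-14=37
Step 5: prey: 0+0-0=0; pred: 37+0-11=26
Step 6: prey: 0+0-0=0; pred: 26+0-7=19
Step 7: prey: 0+0-0=0; pred: 19+0-5=14
Step 8: prey: 0+0-0=0; pred: 14+0-4=10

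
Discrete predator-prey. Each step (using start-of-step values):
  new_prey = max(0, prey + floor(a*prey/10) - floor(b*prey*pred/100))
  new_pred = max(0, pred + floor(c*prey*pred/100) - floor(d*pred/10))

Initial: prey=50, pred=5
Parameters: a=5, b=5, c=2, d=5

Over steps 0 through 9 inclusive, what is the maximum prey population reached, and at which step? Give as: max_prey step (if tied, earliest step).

Step 1: prey: 50+25-12=63; pred: 5+5-2=8
Step 2: prey: 63+31-25=69; pred: 8+10-4=14
Step 3: prey: 69+34-48=55; pred: 14+19-7=26
Step 4: prey: 55+27-71=11; pred: 26+28-13=41
Step 5: prey: 11+5-22=0; pred: 41+9-20=30
Step 6: prey: 0+0-0=0; pred: 30+0-15=15
Step 7: prey: 0+0-0=0; pred: 15+0-7=8
Step 8: prey: 0+0-0=0; pred: 8+0-4=4
Step 9: prey: 0+0-0=0; pred: 4+0-2=2
Max prey = 69 at step 2

Answer: 69 2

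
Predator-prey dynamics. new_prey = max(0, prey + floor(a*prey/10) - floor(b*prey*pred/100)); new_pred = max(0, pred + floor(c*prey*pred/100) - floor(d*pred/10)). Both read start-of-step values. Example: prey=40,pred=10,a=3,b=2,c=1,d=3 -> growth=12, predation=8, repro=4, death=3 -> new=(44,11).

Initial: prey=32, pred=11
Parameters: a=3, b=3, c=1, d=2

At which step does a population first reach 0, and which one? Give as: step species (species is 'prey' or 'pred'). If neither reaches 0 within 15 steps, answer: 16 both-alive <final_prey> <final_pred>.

Step 1: prey: 32+9-10=31; pred: 11+3-2=12
Step 2: prey: 31+9-11=29; pred: 12+3-2=13
Step 3: prey: 29+8-11=26; pred: 13+3-2=14
Step 4: prey: 26+7-10=23; pred: 14+3-2=15
Step 5: prey: 23+6-10=19; pred: 15+3-3=15
Step 6: prey: 19+5-8=16; pred: 15+2-3=14
Step 7: prey: 16+4-6=14; pred: 14+2-2=14
Step 8: prey: 14+4-5=13; pred: 14+1-2=13
Step 9: prey: 13+3-5=11; pred: 13+1-2=12
Step 10: prey: 11+3-3=11; pred: 12+1-2=11
Step 11: prey: 11+3-3=11; pred: 11+1-2=10
Step 12: prey: 11+3-3=11; pred: 10+1-2=9
Step 13: prey: 11+3-2=12; pred: 9+0-1=8
Step 14: prey: 12+3-2=13; pred: 8+0-1=7
Step 15: prey: 13+3-2=14; pred: 7+0-1=6
No extinction within 15 steps

Answer: 16 both-alive 14 6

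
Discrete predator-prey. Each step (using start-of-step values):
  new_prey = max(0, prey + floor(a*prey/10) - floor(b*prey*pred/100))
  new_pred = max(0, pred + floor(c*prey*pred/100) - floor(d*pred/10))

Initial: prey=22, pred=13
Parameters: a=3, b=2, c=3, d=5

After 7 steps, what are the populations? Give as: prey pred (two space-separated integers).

Step 1: prey: 22+6-5=23; pred: 13+8-6=15
Step 2: prey: 23+6-6=23; pred: 15+10-7=18
Step 3: prey: 23+6-8=21; pred: 18+12-9=21
Step 4: prey: 21+6-8=19; pred: 21+13-10=24
Step 5: prey: 19+5-9=15; pred: 24+13-12=25
Step 6: prey: 15+4-7=12; pred: 25+11-12=24
Step 7: prey: 12+3-5=10; pred: 24+8-12=20

Answer: 10 20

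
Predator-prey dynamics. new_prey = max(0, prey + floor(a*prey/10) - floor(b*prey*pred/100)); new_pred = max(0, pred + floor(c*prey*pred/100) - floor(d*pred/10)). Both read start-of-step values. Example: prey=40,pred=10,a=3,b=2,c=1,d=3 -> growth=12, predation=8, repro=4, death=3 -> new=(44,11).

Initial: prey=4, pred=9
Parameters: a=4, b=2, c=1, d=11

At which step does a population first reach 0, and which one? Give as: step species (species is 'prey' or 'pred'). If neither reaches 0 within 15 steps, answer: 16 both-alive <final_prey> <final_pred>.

Answer: 1 pred

Derivation:
Step 1: prey: 4+1-0=5; pred: 9+0-9=0
First extinction: pred at step 1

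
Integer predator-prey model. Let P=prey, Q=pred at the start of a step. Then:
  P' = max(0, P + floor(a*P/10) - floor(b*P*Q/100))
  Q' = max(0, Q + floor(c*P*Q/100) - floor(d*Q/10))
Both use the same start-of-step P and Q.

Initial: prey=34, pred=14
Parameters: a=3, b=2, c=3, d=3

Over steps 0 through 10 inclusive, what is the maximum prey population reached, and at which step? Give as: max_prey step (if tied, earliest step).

Answer: 35 1

Derivation:
Step 1: prey: 34+10-9=35; pred: 14+14-4=24
Step 2: prey: 35+10-16=29; pred: 24+25-7=42
Step 3: prey: 29+8-24=13; pred: 42+36-12=66
Step 4: prey: 13+3-17=0; pred: 66+25-19=72
Step 5: prey: 0+0-0=0; pred: 72+0-21=51
Step 6: prey: 0+0-0=0; pred: 51+0-15=36
Step 7: prey: 0+0-0=0; pred: 36+0-10=26
Step 8: prey: 0+0-0=0; pred: 26+0-7=19
Step 9: prey: 0+0-0=0; pred: 19+0-5=14
Step 10: prey: 0+0-0=0; pred: 14+0-4=10
Max prey = 35 at step 1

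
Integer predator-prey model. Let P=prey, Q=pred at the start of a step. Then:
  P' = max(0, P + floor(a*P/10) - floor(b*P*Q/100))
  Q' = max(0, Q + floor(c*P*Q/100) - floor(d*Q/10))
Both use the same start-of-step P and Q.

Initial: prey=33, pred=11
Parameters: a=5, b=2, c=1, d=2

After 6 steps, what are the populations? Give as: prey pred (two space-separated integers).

Answer: 44 64

Derivation:
Step 1: prey: 33+16-7=42; pred: 11+3-2=12
Step 2: prey: 42+21-10=53; pred: 12+5-2=15
Step 3: prey: 53+26-15=64; pred: 15+7-3=19
Step 4: prey: 64+32-24=72; pred: 19+12-3=28
Step 5: prey: 72+36-40=68; pred: 28+20-5=43
Step 6: prey: 68+34-58=44; pred: 43+29-8=64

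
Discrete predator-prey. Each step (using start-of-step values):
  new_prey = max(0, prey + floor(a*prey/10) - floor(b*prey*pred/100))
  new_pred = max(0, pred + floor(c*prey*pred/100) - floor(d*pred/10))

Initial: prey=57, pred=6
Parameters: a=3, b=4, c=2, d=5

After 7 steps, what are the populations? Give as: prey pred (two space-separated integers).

Answer: 0 6

Derivation:
Step 1: prey: 57+17-13=61; pred: 6+6-3=9
Step 2: prey: 61+18-21=58; pred: 9+10-4=15
Step 3: prey: 58+17-34=41; pred: 15+17-7=25
Step 4: prey: 41+12-41=12; pred: 25+20-12=33
Step 5: prey: 12+3-15=0; pred: 33+7-16=24
Step 6: prey: 0+0-0=0; pred: 24+0-12=12
Step 7: prey: 0+0-0=0; pred: 12+0-6=6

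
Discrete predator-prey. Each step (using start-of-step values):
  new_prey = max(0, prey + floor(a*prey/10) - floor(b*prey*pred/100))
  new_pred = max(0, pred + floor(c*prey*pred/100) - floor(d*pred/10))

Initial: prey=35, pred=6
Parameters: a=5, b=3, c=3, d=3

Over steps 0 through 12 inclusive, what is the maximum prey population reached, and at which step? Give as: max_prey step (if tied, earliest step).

Answer: 54 2

Derivation:
Step 1: prey: 35+17-6=46; pred: 6+6-1=11
Step 2: prey: 46+23-15=54; pred: 11+15-3=23
Step 3: prey: 54+27-37=44; pred: 23+37-6=54
Step 4: prey: 44+22-71=0; pred: 54+71-16=109
Step 5: prey: 0+0-0=0; pred: 109+0-32=77
Step 6: prey: 0+0-0=0; pred: 77+0-23=54
Step 7: prey: 0+0-0=0; pred: 54+0-16=38
Step 8: prey: 0+0-0=0; pred: 38+0-11=27
Step 9: prey: 0+0-0=0; pred: 27+0-8=19
Step 10: prey: 0+0-0=0; pred: 19+0-5=14
Step 11: prey: 0+0-0=0; pred: 14+0-4=10
Step 12: prey: 0+0-0=0; pred: 10+0-3=7
Max prey = 54 at step 2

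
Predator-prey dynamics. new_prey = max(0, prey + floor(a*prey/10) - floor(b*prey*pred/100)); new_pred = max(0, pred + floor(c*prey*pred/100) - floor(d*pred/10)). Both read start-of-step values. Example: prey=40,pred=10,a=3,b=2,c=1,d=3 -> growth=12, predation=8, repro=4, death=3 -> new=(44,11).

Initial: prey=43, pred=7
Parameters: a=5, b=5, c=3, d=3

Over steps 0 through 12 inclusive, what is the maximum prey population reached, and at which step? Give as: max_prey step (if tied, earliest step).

Step 1: prey: 43+21-15=49; pred: 7+9-2=14
Step 2: prey: 49+24-34=39; pred: 14+20-4=30
Step 3: prey: 39+19-58=0; pred: 30+35-9=56
Step 4: prey: 0+0-0=0; pred: 56+0-16=40
Step 5: prey: 0+0-0=0; pred: 40+0-12=28
Step 6: prey: 0+0-0=0; pred: 28+0-8=20
Step 7: prey: 0+0-0=0; pred: 20+0-6=14
Step 8: prey: 0+0-0=0; pred: 14+0-4=10
Step 9: prey: 0+0-0=0; pred: 10+0-3=7
Step 10: prey: 0+0-0=0; pred: 7+0-2=5
Step 11: prey: 0+0-0=0; pred: 5+0-1=4
Step 12: prey: 0+0-0=0; pred: 4+0-1=3
Max prey = 49 at step 1

Answer: 49 1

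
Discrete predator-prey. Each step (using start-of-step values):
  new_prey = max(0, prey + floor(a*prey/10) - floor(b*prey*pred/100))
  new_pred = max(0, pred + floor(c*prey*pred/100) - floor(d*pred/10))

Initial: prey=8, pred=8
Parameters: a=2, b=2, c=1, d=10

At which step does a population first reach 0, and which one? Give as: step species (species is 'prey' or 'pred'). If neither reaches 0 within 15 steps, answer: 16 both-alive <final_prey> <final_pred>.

Step 1: prey: 8+1-1=8; pred: 8+0-8=0
First extinction: pred at step 1

Answer: 1 pred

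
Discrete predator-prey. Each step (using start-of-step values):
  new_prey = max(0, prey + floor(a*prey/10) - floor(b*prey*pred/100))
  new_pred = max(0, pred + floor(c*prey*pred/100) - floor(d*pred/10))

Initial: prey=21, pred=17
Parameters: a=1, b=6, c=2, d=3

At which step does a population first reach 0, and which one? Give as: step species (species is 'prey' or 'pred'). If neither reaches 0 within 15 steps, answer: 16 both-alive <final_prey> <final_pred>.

Step 1: prey: 21+2-21=2; pred: 17+7-5=19
Step 2: prey: 2+0-2=0; pred: 19+0-5=14
First extinction: prey at step 2

Answer: 2 prey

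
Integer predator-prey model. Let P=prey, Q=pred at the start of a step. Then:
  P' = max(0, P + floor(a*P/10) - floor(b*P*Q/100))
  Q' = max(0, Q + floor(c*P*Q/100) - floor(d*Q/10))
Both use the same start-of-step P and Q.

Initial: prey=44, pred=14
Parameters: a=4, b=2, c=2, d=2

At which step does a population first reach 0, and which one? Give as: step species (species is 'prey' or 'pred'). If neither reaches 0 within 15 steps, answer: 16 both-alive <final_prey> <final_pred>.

Step 1: prey: 44+17-12=49; pred: 14+12-2=24
Step 2: prey: 49+19-23=45; pred: 24+23-4=43
Step 3: prey: 45+18-38=25; pred: 43+38-8=73
Step 4: prey: 25+10-36=0; pred: 73+36-14=95
First extinction: prey at step 4

Answer: 4 prey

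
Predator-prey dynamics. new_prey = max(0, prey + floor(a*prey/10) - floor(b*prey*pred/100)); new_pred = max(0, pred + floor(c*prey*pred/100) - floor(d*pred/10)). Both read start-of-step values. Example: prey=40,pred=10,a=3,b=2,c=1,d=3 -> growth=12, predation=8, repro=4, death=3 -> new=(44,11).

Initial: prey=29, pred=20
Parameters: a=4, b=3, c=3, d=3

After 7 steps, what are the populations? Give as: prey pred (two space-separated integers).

Step 1: prey: 29+11-17=23; pred: 20+17-6=31
Step 2: prey: 23+9-21=11; pred: 31+21-9=43
Step 3: prey: 11+4-14=1; pred: 43+14-12=45
Step 4: prey: 1+0-1=0; pred: 45+1-13=33
Step 5: prey: 0+0-0=0; pred: 33+0-9=24
Step 6: prey: 0+0-0=0; pred: 24+0-7=17
Step 7: prey: 0+0-0=0; pred: 17+0-5=12

Answer: 0 12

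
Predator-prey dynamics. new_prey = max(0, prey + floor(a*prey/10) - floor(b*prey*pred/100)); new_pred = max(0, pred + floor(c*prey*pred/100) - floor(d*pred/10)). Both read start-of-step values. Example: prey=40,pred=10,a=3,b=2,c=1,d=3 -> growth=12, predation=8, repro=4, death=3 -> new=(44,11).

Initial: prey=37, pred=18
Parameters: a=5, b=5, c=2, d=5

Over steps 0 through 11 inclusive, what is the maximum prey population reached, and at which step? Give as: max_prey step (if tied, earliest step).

Answer: 41 11

Derivation:
Step 1: prey: 37+18-33=22; pred: 18+13-9=22
Step 2: prey: 22+11-24=9; pred: 22+9-11=20
Step 3: prey: 9+4-9=4; pred: 20+3-10=13
Step 4: prey: 4+2-2=4; pred: 13+1-6=8
Step 5: prey: 4+2-1=5; pred: 8+0-4=4
Step 6: prey: 5+2-1=6; pred: 4+0-2=2
Step 7: prey: 6+3-0=9; pred: 2+0-1=1
Step 8: prey: 9+4-0=13; pred: 1+0-0=1
Step 9: prey: 13+6-0=19; pred: 1+0-0=1
Step 10: prey: 19+9-0=28; pred: 1+0-0=1
Step 11: prey: 28+14-1=41; pred: 1+0-0=1
Max prey = 41 at step 11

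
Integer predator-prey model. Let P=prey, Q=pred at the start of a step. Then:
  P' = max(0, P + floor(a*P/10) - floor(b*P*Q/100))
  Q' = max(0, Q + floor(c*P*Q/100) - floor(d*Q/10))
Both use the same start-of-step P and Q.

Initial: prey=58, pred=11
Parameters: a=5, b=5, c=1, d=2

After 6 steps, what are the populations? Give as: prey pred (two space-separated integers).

Answer: 1 17

Derivation:
Step 1: prey: 58+29-31=56; pred: 11+6-2=15
Step 2: prey: 56+28-42=42; pred: 15+8-3=20
Step 3: prey: 42+21-42=21; pred: 20+8-4=24
Step 4: prey: 21+10-25=6; pred: 24+5-4=25
Step 5: prey: 6+3-7=2; pred: 25+1-5=21
Step 6: prey: 2+1-2=1; pred: 21+0-4=17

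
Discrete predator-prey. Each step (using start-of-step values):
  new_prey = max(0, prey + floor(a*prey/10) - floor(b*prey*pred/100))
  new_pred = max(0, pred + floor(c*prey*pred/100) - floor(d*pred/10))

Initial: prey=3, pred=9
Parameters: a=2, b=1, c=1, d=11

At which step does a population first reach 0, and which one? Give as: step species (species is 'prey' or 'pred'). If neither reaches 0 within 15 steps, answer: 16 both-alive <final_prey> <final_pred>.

Step 1: prey: 3+0-0=3; pred: 9+0-9=0
First extinction: pred at step 1

Answer: 1 pred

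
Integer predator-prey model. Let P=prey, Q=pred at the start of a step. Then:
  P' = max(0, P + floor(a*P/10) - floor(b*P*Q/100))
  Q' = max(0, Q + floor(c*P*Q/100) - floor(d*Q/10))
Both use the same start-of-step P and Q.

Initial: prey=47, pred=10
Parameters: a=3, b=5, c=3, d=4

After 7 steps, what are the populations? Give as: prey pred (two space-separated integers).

Answer: 0 5

Derivation:
Step 1: prey: 47+14-23=38; pred: 10+14-4=20
Step 2: prey: 38+11-38=11; pred: 20+22-8=34
Step 3: prey: 11+3-18=0; pred: 34+11-13=32
Step 4: prey: 0+0-0=0; pred: 32+0-12=20
Step 5: prey: 0+0-0=0; pred: 20+0-8=12
Step 6: prey: 0+0-0=0; pred: 12+0-4=8
Step 7: prey: 0+0-0=0; pred: 8+0-3=5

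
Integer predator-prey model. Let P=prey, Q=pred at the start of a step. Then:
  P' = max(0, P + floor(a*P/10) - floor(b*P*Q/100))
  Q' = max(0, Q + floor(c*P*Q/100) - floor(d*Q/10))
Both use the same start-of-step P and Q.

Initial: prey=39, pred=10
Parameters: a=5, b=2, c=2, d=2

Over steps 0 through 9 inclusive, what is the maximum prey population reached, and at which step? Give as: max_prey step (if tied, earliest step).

Answer: 61 2

Derivation:
Step 1: prey: 39+19-7=51; pred: 10+7-2=15
Step 2: prey: 51+25-15=61; pred: 15+15-3=27
Step 3: prey: 61+30-32=59; pred: 27+32-5=54
Step 4: prey: 59+29-63=25; pred: 54+63-10=107
Step 5: prey: 25+12-53=0; pred: 107+53-21=139
Step 6: prey: 0+0-0=0; pred: 139+0-27=112
Step 7: prey: 0+0-0=0; pred: 112+0-22=90
Step 8: prey: 0+0-0=0; pred: 90+0-18=72
Step 9: prey: 0+0-0=0; pred: 72+0-14=58
Max prey = 61 at step 2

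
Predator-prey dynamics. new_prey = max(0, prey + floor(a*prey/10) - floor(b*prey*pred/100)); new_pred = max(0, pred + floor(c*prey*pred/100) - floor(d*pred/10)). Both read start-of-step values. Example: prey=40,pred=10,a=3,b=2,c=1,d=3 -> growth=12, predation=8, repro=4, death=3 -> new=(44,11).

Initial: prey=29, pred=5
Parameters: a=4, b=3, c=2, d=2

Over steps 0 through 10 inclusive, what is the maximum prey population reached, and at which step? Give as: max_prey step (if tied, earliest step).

Answer: 50 3

Derivation:
Step 1: prey: 29+11-4=36; pred: 5+2-1=6
Step 2: prey: 36+14-6=44; pred: 6+4-1=9
Step 3: prey: 44+17-11=50; pred: 9+7-1=15
Step 4: prey: 50+20-22=48; pred: 15+15-3=27
Step 5: prey: 48+19-38=29; pred: 27+25-5=47
Step 6: prey: 29+11-40=0; pred: 47+27-9=65
Step 7: prey: 0+0-0=0; pred: 65+0-13=52
Step 8: prey: 0+0-0=0; pred: 52+0-10=42
Step 9: prey: 0+0-0=0; pred: 42+0-8=34
Step 10: prey: 0+0-0=0; pred: 34+0-6=28
Max prey = 50 at step 3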